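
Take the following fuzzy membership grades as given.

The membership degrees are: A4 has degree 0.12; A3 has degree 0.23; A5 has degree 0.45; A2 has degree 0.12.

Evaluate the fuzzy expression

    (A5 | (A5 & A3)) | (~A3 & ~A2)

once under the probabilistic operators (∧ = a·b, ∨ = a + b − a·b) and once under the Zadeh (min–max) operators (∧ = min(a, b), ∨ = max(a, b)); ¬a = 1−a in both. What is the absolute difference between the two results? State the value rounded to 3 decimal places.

0.071

Under probabilistic:
  A5 & A3 = a·b on (0.4500, 0.2300) = 0.1035
  A5 | (A5 & A3) = a + b − a·b on (0.4500, 0.1035) = 0.5069
  ~A3 = 1 − 0.2300 = 0.7700
  ~A2 = 1 − 0.1200 = 0.8800
  ~A3 & ~A2 = a·b on (0.7700, 0.8800) = 0.6776
  (A5 | (A5 & A3)) | (~A3 & ~A2) = a + b − a·b on (0.5069, 0.6776) = 0.8410
  → value = 0.8410
Under Zadeh (min–max):
  A5 & A3 = min(a, b) on (0.45, 0.23) = 0.23
  A5 | (A5 & A3) = max(a, b) on (0.45, 0.23) = 0.45
  ~A3 = 1 − 0.23 = 0.77
  ~A2 = 1 − 0.12 = 0.88
  ~A3 & ~A2 = min(a, b) on (0.77, 0.88) = 0.77
  (A5 | (A5 & A3)) | (~A3 & ~A2) = max(a, b) on (0.45, 0.77) = 0.77
  → value = 0.7700
|0.8410 − 0.7700| = 0.071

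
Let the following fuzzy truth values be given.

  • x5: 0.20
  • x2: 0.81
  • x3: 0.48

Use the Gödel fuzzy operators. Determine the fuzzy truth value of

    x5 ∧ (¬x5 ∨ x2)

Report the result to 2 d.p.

¬x5 = 1 − 0.20 = 0.80
¬x5 ∨ x2 = max(a, b) on (0.80, 0.81) = 0.81
x5 ∧ (¬x5 ∨ x2) = min(a, b) on (0.20, 0.81) = 0.20

0.20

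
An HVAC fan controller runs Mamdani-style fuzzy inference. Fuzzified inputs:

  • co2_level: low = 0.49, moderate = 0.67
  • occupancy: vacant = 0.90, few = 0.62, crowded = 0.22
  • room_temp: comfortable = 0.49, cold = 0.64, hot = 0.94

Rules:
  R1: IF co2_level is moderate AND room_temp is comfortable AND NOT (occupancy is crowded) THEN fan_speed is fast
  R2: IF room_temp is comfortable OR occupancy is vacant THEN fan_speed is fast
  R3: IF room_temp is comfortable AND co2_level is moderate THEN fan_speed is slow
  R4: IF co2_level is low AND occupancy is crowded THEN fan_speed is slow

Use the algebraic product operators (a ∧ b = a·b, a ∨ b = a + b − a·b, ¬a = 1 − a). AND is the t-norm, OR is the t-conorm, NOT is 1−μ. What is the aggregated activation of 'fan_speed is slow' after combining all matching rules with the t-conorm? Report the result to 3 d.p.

0.401

R1: moderate=0.67, comfortable=0.49, ¬crowded=1−0.22=0.78; AND[a·b] → w = 0.2561
R2: comfortable=0.49, vacant=0.90; OR[a + b − a·b] → w = 0.9490
R3: comfortable=0.49, moderate=0.67; AND[a·b] → w = 0.3283
R4: low=0.49, crowded=0.22; AND[a·b] → w = 0.1078
Rules with consequent 'slow': {R3, R4} → strengths 0.3283, 0.1078
Aggregate via t-conorm [a + b − a·b]: 0.4007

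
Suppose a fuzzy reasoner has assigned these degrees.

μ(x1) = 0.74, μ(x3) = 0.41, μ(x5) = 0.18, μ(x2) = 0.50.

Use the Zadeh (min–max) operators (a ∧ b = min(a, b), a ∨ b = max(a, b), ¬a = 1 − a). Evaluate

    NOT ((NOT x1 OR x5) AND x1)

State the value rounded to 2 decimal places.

0.74

NOT x1 = 1 − 0.74 = 0.26
NOT x1 OR x5 = max(a, b) on (0.26, 0.18) = 0.26
(NOT x1 OR x5) AND x1 = min(a, b) on (0.26, 0.74) = 0.26
NOT ((NOT x1 OR x5) AND x1) = 1 − 0.26 = 0.74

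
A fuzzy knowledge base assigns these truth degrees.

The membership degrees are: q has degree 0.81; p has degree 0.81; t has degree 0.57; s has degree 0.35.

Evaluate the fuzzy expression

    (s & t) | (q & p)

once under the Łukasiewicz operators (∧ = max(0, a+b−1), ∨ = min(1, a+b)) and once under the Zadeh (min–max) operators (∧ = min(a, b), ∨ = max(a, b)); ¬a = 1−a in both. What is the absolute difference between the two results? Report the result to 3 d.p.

0.190

Under Łukasiewicz:
  s & t = max(0, a+b−1) on (0.35, 0.57) = 0.00
  q & p = max(0, a+b−1) on (0.81, 0.81) = 0.62
  (s & t) | (q & p) = min(1, a+b) on (0.00, 0.62) = 0.62
  → value = 0.6200
Under Zadeh (min–max):
  s & t = min(a, b) on (0.35, 0.57) = 0.35
  q & p = min(a, b) on (0.81, 0.81) = 0.81
  (s & t) | (q & p) = max(a, b) on (0.35, 0.81) = 0.81
  → value = 0.8100
|0.6200 − 0.8100| = 0.190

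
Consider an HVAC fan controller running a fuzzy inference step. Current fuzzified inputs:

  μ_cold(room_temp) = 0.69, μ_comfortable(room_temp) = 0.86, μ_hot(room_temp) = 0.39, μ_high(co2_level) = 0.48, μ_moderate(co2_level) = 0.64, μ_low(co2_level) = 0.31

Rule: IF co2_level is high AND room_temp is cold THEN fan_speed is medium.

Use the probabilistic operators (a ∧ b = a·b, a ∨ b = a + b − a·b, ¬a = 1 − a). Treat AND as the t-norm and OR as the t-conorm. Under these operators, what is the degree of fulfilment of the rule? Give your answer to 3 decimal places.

firing strength: high=0.48, cold=0.69; AND[a·b] → w = 0.3312

0.331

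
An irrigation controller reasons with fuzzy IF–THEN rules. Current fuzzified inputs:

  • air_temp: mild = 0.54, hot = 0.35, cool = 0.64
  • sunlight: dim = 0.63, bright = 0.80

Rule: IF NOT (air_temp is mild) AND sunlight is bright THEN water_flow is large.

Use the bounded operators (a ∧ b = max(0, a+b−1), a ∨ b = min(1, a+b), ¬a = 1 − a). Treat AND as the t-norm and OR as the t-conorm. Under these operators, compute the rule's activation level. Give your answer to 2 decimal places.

0.26

firing strength: ¬mild=1−0.54=0.46, bright=0.80; AND[max(0, a+b−1)] → w = 0.26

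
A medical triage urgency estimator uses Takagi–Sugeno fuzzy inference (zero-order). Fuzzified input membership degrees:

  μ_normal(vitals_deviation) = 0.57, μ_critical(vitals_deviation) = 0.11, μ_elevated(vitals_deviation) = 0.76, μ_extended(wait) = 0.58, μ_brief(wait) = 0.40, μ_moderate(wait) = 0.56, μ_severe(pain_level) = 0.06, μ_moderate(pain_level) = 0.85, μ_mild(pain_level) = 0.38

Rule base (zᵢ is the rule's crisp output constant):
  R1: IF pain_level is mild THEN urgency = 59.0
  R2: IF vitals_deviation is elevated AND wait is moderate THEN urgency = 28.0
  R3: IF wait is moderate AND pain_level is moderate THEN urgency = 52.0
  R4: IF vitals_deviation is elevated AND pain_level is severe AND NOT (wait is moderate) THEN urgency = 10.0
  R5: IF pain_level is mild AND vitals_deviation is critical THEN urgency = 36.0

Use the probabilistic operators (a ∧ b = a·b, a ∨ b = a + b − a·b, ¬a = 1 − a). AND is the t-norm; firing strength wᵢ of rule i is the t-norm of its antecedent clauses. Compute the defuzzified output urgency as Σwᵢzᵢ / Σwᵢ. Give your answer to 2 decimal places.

R1 (z=59.0): mild=0.38 → w = 0.3800
R2 (z=28.0): elevated=0.76, moderate=0.56; AND[a·b] → w = 0.4256
R3 (z=52.0): moderate=0.56, moderate=0.85; AND[a·b] → w = 0.4760
R4 (z=10.0): elevated=0.76, severe=0.06, ¬moderate=1−0.56=0.44; AND[a·b] → w = 0.0201
R5 (z=36.0): mild=0.38, critical=0.11; AND[a·b] → w = 0.0418
Weighted average = (0.3800·59.0 + 0.4256·28.0 + 0.4760·52.0 + 0.0201·10.0 + 0.0418·36.0) / (0.3800 + 0.4256 + 0.4760 + 0.0201 + 0.0418)
  = 60.7942 / 1.3435 = 45.25

45.25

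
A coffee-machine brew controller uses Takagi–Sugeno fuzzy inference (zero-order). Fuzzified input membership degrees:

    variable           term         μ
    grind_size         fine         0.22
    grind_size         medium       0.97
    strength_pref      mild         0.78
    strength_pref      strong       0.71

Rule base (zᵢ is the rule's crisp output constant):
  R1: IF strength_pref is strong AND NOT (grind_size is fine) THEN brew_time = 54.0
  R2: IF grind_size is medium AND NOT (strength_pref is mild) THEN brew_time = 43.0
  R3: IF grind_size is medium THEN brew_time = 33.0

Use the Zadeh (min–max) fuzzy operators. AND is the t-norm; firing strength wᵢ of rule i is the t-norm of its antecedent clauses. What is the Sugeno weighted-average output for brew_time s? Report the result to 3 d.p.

R1 (z=54.0): strong=0.71, ¬fine=1−0.22=0.78; AND[min(a, b)] → w = 0.71
R2 (z=43.0): medium=0.97, ¬mild=1−0.78=0.22; AND[min(a, b)] → w = 0.22
R3 (z=33.0): medium=0.97 → w = 0.97
Weighted average = (0.71·54.0 + 0.22·43.0 + 0.97·33.0) / (0.71 + 0.22 + 0.97)
  = 79.8100 / 1.9000 = 42.005

42.005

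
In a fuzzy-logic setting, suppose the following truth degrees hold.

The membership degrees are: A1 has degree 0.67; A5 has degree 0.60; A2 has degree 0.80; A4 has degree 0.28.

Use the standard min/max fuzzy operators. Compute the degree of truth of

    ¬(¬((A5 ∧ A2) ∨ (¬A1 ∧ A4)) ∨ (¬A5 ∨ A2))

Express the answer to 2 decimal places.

A5 ∧ A2 = min(a, b) on (0.60, 0.80) = 0.60
¬A1 = 1 − 0.67 = 0.33
¬A1 ∧ A4 = min(a, b) on (0.33, 0.28) = 0.28
(A5 ∧ A2) ∨ (¬A1 ∧ A4) = max(a, b) on (0.60, 0.28) = 0.60
¬((A5 ∧ A2) ∨ (¬A1 ∧ A4)) = 1 − 0.60 = 0.40
¬A5 = 1 − 0.60 = 0.40
¬A5 ∨ A2 = max(a, b) on (0.40, 0.80) = 0.80
¬((A5 ∧ A2) ∨ (¬A1 ∧ A4)) ∨ (¬A5 ∨ A2) = max(a, b) on (0.40, 0.80) = 0.80
¬(¬((A5 ∧ A2) ∨ (¬A1 ∧ A4)) ∨ (¬A5 ∨ A2)) = 1 − 0.80 = 0.20

0.20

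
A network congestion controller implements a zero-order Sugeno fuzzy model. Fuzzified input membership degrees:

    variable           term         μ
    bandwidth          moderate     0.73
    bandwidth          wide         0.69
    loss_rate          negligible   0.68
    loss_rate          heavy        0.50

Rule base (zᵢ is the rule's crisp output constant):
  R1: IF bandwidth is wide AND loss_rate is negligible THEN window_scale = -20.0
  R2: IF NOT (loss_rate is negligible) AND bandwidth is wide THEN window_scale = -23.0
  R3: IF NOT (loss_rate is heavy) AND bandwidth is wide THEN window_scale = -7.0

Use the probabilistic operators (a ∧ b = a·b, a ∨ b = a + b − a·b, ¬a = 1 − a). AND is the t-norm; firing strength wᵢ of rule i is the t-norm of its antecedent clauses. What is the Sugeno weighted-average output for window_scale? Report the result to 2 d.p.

R1 (z=-20.0): wide=0.69, negligible=0.68; AND[a·b] → w = 0.4692
R2 (z=-23.0): ¬negligible=1−0.68=0.32, wide=0.69; AND[a·b] → w = 0.2208
R3 (z=-7.0): ¬heavy=1−0.50=0.50, wide=0.69; AND[a·b] → w = 0.3450
Weighted average = (0.4692·-20.0 + 0.2208·-23.0 + 0.3450·-7.0) / (0.4692 + 0.2208 + 0.3450)
  = -16.8774 / 1.0350 = -16.31

-16.31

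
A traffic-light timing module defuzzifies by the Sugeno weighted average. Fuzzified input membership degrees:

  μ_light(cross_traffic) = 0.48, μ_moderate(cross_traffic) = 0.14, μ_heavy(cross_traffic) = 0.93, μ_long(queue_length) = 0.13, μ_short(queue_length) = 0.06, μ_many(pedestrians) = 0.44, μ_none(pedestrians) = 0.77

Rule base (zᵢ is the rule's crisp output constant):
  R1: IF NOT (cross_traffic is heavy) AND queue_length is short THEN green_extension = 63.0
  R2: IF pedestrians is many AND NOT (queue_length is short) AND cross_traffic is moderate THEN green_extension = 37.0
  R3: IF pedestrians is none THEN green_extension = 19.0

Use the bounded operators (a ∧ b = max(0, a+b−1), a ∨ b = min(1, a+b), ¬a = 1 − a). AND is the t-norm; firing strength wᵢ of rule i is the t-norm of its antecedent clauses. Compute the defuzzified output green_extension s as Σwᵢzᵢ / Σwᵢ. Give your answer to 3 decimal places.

19.000

R1 (z=63.0): ¬heavy=1−0.93=0.07, short=0.06; AND[max(0, a+b−1)] → w = 0.00
R2 (z=37.0): many=0.44, ¬short=1−0.06=0.94, moderate=0.14; AND[max(0, a+b−1)] → w = 0.00
R3 (z=19.0): none=0.77 → w = 0.77
Weighted average = (0.00·63.0 + 0.00·37.0 + 0.77·19.0) / (0.00 + 0.00 + 0.77)
  = 14.6300 / 0.7700 = 19.000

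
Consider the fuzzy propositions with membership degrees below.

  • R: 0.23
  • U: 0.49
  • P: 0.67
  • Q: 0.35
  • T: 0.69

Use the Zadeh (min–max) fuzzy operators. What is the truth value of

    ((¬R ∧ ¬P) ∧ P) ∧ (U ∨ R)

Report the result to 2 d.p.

0.33

¬R = 1 − 0.23 = 0.77
¬P = 1 − 0.67 = 0.33
¬R ∧ ¬P = min(a, b) on (0.77, 0.33) = 0.33
(¬R ∧ ¬P) ∧ P = min(a, b) on (0.33, 0.67) = 0.33
U ∨ R = max(a, b) on (0.49, 0.23) = 0.49
((¬R ∧ ¬P) ∧ P) ∧ (U ∨ R) = min(a, b) on (0.33, 0.49) = 0.33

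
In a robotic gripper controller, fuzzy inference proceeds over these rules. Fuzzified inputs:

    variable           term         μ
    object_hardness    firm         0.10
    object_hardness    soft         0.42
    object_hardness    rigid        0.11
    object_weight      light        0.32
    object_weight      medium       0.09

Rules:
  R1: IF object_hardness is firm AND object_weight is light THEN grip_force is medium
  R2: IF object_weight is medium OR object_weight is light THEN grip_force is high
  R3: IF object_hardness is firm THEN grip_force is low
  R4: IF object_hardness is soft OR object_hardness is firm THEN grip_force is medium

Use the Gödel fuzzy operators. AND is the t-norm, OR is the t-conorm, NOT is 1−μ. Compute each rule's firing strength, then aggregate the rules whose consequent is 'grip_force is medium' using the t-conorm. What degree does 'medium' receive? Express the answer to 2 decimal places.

0.42

R1: firm=0.10, light=0.32; AND[min(a, b)] → w = 0.10
R2: medium=0.09, light=0.32; OR[max(a, b)] → w = 0.32
R3: firm=0.10 → w = 0.10
R4: soft=0.42, firm=0.10; OR[max(a, b)] → w = 0.42
Rules with consequent 'medium': {R1, R4} → strengths 0.10, 0.42
Aggregate via t-conorm [max(a, b)]: 0.42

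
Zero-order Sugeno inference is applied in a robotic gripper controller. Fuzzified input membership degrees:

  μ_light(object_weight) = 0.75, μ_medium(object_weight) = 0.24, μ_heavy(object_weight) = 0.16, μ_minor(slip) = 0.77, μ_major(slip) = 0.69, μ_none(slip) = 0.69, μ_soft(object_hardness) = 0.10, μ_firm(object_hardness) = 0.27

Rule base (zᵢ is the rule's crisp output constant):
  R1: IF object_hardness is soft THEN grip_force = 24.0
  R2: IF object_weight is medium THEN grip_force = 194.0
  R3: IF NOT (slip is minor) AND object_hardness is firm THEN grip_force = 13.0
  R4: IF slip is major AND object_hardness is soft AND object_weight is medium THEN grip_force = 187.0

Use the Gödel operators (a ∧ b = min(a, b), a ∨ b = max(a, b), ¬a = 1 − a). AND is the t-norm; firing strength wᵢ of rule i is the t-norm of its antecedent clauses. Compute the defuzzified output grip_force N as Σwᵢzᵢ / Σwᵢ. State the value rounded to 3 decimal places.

R1 (z=24.0): soft=0.10 → w = 0.10
R2 (z=194.0): medium=0.24 → w = 0.24
R3 (z=13.0): ¬minor=1−0.77=0.23, firm=0.27; AND[min(a, b)] → w = 0.23
R4 (z=187.0): major=0.69, soft=0.10, medium=0.24; AND[min(a, b)] → w = 0.10
Weighted average = (0.10·24.0 + 0.24·194.0 + 0.23·13.0 + 0.10·187.0) / (0.10 + 0.24 + 0.23 + 0.10)
  = 70.6500 / 0.6700 = 105.448

105.448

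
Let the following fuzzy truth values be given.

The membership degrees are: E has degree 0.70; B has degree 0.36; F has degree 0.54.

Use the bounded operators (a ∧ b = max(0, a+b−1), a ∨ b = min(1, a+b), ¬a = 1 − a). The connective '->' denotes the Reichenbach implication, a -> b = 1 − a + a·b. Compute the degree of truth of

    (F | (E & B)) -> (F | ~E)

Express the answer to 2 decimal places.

0.90

E & B = max(0, a+b−1) on (0.70, 0.36) = 0.06
F | (E & B) = min(1, a+b) on (0.54, 0.06) = 0.60
~E = 1 − 0.70 = 0.30
F | ~E = min(1, a+b) on (0.54, 0.30) = 0.84
(F | (E & B)) -> (F | ~E)  [Reichenbach: 1 − a + a·b] with a=0.60, b=0.84 → 0.90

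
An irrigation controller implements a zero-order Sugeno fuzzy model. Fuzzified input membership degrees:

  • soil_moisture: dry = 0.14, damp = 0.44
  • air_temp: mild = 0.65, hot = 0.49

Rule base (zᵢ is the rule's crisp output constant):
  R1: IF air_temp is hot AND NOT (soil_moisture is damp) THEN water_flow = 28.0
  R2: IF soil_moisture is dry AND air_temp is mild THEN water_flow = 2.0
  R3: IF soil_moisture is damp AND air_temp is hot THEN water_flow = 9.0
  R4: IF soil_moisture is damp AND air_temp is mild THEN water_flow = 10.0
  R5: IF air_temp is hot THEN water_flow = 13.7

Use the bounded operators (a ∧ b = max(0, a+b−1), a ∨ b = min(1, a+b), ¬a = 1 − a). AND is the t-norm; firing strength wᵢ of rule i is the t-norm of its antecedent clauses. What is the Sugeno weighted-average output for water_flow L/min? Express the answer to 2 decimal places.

R1 (z=28.0): hot=0.49, ¬damp=1−0.44=0.56; AND[max(0, a+b−1)] → w = 0.05
R2 (z=2.0): dry=0.14, mild=0.65; AND[max(0, a+b−1)] → w = 0.00
R3 (z=9.0): damp=0.44, hot=0.49; AND[max(0, a+b−1)] → w = 0.00
R4 (z=10.0): damp=0.44, mild=0.65; AND[max(0, a+b−1)] → w = 0.09
R5 (z=13.7): hot=0.49 → w = 0.49
Weighted average = (0.05·28.0 + 0.00·2.0 + 0.00·9.0 + 0.09·10.0 + 0.49·13.7) / (0.05 + 0.00 + 0.00 + 0.09 + 0.49)
  = 9.0130 / 0.6300 = 14.31

14.31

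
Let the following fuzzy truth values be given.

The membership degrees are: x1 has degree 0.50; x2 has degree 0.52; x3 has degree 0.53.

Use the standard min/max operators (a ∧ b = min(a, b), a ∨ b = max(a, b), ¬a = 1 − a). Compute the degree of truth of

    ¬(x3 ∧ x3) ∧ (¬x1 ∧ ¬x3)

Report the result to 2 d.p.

0.47

x3 ∧ x3 = min(a, b) on (0.53, 0.53) = 0.53
¬(x3 ∧ x3) = 1 − 0.53 = 0.47
¬x1 = 1 − 0.50 = 0.50
¬x3 = 1 − 0.53 = 0.47
¬x1 ∧ ¬x3 = min(a, b) on (0.50, 0.47) = 0.47
¬(x3 ∧ x3) ∧ (¬x1 ∧ ¬x3) = min(a, b) on (0.47, 0.47) = 0.47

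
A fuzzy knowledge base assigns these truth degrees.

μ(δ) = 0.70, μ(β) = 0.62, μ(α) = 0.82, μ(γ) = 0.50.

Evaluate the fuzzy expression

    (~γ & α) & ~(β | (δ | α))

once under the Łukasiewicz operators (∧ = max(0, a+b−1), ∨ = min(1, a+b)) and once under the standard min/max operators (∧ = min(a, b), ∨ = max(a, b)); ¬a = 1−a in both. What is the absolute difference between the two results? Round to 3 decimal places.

Under Łukasiewicz:
  ~γ = 1 − 0.50 = 0.50
  ~γ & α = max(0, a+b−1) on (0.50, 0.82) = 0.32
  δ | α = min(1, a+b) on (0.70, 0.82) = 1.00
  β | (δ | α) = min(1, a+b) on (0.62, 1.00) = 1.00
  ~(β | (δ | α)) = 1 − 1.00 = 0.00
  (~γ & α) & ~(β | (δ | α)) = max(0, a+b−1) on (0.32, 0.00) = 0.00
  → value = 0.0000
Under standard min/max:
  ~γ = 1 − 0.50 = 0.50
  ~γ & α = min(a, b) on (0.50, 0.82) = 0.50
  δ | α = max(a, b) on (0.70, 0.82) = 0.82
  β | (δ | α) = max(a, b) on (0.62, 0.82) = 0.82
  ~(β | (δ | α)) = 1 − 0.82 = 0.18
  (~γ & α) & ~(β | (δ | α)) = min(a, b) on (0.50, 0.18) = 0.18
  → value = 0.1800
|0.0000 − 0.1800| = 0.180

0.180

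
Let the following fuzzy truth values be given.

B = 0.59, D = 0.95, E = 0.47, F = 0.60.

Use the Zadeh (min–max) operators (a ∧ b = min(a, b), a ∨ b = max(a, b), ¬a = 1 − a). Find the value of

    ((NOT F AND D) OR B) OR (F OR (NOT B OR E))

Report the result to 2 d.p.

NOT F = 1 − 0.60 = 0.40
NOT F AND D = min(a, b) on (0.40, 0.95) = 0.40
(NOT F AND D) OR B = max(a, b) on (0.40, 0.59) = 0.59
NOT B = 1 − 0.59 = 0.41
NOT B OR E = max(a, b) on (0.41, 0.47) = 0.47
F OR (NOT B OR E) = max(a, b) on (0.60, 0.47) = 0.60
((NOT F AND D) OR B) OR (F OR (NOT B OR E)) = max(a, b) on (0.59, 0.60) = 0.60

0.60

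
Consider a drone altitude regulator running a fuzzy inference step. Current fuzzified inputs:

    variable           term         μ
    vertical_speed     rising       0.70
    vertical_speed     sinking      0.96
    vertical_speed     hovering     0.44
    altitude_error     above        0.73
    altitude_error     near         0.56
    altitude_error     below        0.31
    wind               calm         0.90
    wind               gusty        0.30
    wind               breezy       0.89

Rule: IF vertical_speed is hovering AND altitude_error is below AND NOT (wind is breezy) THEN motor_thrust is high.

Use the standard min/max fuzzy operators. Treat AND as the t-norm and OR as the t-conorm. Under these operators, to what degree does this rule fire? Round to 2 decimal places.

0.11

firing strength: hovering=0.44, below=0.31, ¬breezy=1−0.89=0.11; AND[min(a, b)] → w = 0.11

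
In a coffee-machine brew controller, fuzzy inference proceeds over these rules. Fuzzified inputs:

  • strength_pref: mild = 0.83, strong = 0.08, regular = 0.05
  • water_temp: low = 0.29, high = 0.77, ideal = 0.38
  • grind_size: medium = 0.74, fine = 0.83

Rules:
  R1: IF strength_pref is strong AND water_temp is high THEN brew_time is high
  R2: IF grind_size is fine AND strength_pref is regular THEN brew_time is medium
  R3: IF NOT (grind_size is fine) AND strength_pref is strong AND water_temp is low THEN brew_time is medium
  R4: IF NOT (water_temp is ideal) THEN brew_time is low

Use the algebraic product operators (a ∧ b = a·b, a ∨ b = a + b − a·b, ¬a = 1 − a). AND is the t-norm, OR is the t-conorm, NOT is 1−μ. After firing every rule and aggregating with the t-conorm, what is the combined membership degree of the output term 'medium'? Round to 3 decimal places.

0.045

R1: strong=0.08, high=0.77; AND[a·b] → w = 0.0616
R2: fine=0.83, regular=0.05; AND[a·b] → w = 0.0415
R3: ¬fine=1−0.83=0.17, strong=0.08, low=0.29; AND[a·b] → w = 0.0039
R4: ¬ideal=1−0.38=0.62 → w = 0.6200
Rules with consequent 'medium': {R2, R3} → strengths 0.0415, 0.0039
Aggregate via t-conorm [a + b − a·b]: 0.0453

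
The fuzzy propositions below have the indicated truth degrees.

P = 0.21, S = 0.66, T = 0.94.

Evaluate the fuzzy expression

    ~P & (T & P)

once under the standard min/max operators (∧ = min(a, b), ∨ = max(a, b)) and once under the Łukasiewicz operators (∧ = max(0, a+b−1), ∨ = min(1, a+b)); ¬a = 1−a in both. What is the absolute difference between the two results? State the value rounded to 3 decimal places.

Under standard min/max:
  ~P = 1 − 0.21 = 0.79
  T & P = min(a, b) on (0.94, 0.21) = 0.21
  ~P & (T & P) = min(a, b) on (0.79, 0.21) = 0.21
  → value = 0.2100
Under Łukasiewicz:
  ~P = 1 − 0.21 = 0.79
  T & P = max(0, a+b−1) on (0.94, 0.21) = 0.15
  ~P & (T & P) = max(0, a+b−1) on (0.79, 0.15) = 0.00
  → value = 0.0000
|0.2100 − 0.0000| = 0.210

0.210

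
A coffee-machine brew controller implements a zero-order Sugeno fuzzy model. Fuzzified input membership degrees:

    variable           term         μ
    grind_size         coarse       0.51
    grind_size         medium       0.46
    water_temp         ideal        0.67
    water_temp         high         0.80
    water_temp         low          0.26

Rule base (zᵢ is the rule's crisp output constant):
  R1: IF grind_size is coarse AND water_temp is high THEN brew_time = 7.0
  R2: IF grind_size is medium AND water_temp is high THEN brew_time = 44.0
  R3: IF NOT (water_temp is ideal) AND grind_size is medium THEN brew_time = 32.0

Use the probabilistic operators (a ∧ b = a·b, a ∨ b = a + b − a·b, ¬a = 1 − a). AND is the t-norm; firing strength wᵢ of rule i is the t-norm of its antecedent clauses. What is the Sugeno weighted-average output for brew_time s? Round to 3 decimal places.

R1 (z=7.0): coarse=0.51, high=0.80; AND[a·b] → w = 0.4080
R2 (z=44.0): medium=0.46, high=0.80; AND[a·b] → w = 0.3680
R3 (z=32.0): ¬ideal=1−0.67=0.33, medium=0.46; AND[a·b] → w = 0.1518
Weighted average = (0.4080·7.0 + 0.3680·44.0 + 0.1518·32.0) / (0.4080 + 0.3680 + 0.1518)
  = 23.9056 / 0.9278 = 25.766

25.766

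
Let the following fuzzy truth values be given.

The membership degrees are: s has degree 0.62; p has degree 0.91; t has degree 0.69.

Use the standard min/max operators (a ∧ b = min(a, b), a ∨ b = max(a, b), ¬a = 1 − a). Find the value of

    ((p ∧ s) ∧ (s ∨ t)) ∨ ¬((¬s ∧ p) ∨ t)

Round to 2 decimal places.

0.62

p ∧ s = min(a, b) on (0.91, 0.62) = 0.62
s ∨ t = max(a, b) on (0.62, 0.69) = 0.69
(p ∧ s) ∧ (s ∨ t) = min(a, b) on (0.62, 0.69) = 0.62
¬s = 1 − 0.62 = 0.38
¬s ∧ p = min(a, b) on (0.38, 0.91) = 0.38
(¬s ∧ p) ∨ t = max(a, b) on (0.38, 0.69) = 0.69
¬((¬s ∧ p) ∨ t) = 1 − 0.69 = 0.31
((p ∧ s) ∧ (s ∨ t)) ∨ ¬((¬s ∧ p) ∨ t) = max(a, b) on (0.62, 0.31) = 0.62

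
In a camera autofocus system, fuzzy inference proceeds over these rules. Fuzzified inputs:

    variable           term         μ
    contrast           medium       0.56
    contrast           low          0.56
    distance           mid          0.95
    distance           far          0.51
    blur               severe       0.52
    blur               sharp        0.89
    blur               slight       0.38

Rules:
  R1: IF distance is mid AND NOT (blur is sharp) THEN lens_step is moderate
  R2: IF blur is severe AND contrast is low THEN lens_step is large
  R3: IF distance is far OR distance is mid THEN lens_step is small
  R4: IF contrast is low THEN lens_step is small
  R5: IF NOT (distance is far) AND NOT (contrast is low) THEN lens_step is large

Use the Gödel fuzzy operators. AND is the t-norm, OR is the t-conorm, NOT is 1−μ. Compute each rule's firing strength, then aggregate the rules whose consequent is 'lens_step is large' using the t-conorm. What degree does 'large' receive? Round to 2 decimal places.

R1: mid=0.95, ¬sharp=1−0.89=0.11; AND[min(a, b)] → w = 0.11
R2: severe=0.52, low=0.56; AND[min(a, b)] → w = 0.52
R3: far=0.51, mid=0.95; OR[max(a, b)] → w = 0.95
R4: low=0.56 → w = 0.56
R5: ¬far=1−0.51=0.49, ¬low=1−0.56=0.44; AND[min(a, b)] → w = 0.44
Rules with consequent 'large': {R2, R5} → strengths 0.52, 0.44
Aggregate via t-conorm [max(a, b)]: 0.52

0.52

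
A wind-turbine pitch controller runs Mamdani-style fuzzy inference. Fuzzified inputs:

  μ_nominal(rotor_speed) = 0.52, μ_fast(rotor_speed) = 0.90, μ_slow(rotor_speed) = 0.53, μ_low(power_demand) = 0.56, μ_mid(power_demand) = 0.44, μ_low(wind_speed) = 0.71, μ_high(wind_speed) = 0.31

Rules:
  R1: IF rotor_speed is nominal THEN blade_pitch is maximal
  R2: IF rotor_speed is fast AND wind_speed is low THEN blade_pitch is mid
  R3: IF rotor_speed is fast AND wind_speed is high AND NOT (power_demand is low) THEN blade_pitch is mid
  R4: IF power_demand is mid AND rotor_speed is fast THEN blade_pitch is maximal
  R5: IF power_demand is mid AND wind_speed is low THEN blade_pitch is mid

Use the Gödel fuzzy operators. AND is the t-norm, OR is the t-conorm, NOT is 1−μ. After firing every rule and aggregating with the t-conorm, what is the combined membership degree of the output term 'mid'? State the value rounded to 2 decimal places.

0.71

R1: nominal=0.52 → w = 0.52
R2: fast=0.90, low=0.71; AND[min(a, b)] → w = 0.71
R3: fast=0.90, high=0.31, ¬low=1−0.56=0.44; AND[min(a, b)] → w = 0.31
R4: mid=0.44, fast=0.90; AND[min(a, b)] → w = 0.44
R5: mid=0.44, low=0.71; AND[min(a, b)] → w = 0.44
Rules with consequent 'mid': {R2, R3, R5} → strengths 0.71, 0.31, 0.44
Aggregate via t-conorm [max(a, b)]: 0.71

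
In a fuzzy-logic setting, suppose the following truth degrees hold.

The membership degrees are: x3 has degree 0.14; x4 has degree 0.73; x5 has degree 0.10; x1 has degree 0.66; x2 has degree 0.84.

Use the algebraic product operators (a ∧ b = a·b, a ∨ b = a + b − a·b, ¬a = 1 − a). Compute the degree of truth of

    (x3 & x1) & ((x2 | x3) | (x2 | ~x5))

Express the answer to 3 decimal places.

x3 & x1 = a·b on (0.1400, 0.6600) = 0.0924
x2 | x3 = a + b − a·b on (0.8400, 0.1400) = 0.8624
~x5 = 1 − 0.1000 = 0.9000
x2 | ~x5 = a + b − a·b on (0.8400, 0.9000) = 0.9840
(x2 | x3) | (x2 | ~x5) = a + b − a·b on (0.8624, 0.9840) = 0.9978
(x3 & x1) & ((x2 | x3) | (x2 | ~x5)) = a·b on (0.0924, 0.9978) = 0.0922

0.092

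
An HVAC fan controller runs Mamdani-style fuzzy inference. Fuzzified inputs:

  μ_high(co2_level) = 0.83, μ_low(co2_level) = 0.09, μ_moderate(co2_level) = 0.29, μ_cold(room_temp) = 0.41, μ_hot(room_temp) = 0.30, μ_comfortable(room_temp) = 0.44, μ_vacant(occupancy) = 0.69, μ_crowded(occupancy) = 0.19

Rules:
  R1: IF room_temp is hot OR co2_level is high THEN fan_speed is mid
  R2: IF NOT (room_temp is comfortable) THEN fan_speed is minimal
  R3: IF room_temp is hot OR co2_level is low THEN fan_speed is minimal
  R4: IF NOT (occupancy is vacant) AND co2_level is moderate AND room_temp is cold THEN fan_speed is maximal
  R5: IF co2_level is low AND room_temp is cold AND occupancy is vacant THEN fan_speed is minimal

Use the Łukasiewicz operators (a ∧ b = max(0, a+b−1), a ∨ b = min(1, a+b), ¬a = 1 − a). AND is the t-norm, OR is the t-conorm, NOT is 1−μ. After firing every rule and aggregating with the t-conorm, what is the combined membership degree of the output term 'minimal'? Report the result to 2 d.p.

R1: hot=0.30, high=0.83; OR[min(1, a+b)] → w = 1.00
R2: ¬comfortable=1−0.44=0.56 → w = 0.56
R3: hot=0.30, low=0.09; OR[min(1, a+b)] → w = 0.39
R4: ¬vacant=1−0.69=0.31, moderate=0.29, cold=0.41; AND[max(0, a+b−1)] → w = 0.00
R5: low=0.09, cold=0.41, vacant=0.69; AND[max(0, a+b−1)] → w = 0.00
Rules with consequent 'minimal': {R2, R3, R5} → strengths 0.56, 0.39, 0.00
Aggregate via t-conorm [min(1, a+b)]: 0.95

0.95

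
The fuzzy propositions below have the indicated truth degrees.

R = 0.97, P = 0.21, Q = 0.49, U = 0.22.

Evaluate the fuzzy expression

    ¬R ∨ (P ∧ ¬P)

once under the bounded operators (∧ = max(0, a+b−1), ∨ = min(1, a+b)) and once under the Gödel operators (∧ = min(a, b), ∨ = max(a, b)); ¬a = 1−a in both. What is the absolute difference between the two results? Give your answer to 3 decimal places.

0.180

Under bounded:
  ¬R = 1 − 0.97 = 0.03
  ¬P = 1 − 0.21 = 0.79
  P ∧ ¬P = max(0, a+b−1) on (0.21, 0.79) = 0.00
  ¬R ∨ (P ∧ ¬P) = min(1, a+b) on (0.03, 0.00) = 0.03
  → value = 0.0300
Under Gödel:
  ¬R = 1 − 0.97 = 0.03
  ¬P = 1 − 0.21 = 0.79
  P ∧ ¬P = min(a, b) on (0.21, 0.79) = 0.21
  ¬R ∨ (P ∧ ¬P) = max(a, b) on (0.03, 0.21) = 0.21
  → value = 0.2100
|0.0300 − 0.2100| = 0.180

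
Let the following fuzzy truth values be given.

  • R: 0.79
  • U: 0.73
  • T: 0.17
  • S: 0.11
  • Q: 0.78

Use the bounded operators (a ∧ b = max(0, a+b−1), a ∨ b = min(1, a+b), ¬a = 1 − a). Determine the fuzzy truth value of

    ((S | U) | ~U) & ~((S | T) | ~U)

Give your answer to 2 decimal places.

S | U = min(1, a+b) on (0.11, 0.73) = 0.84
~U = 1 − 0.73 = 0.27
(S | U) | ~U = min(1, a+b) on (0.84, 0.27) = 1.00
S | T = min(1, a+b) on (0.11, 0.17) = 0.28
~U = 1 − 0.73 = 0.27
(S | T) | ~U = min(1, a+b) on (0.28, 0.27) = 0.55
~((S | T) | ~U) = 1 − 0.55 = 0.45
((S | U) | ~U) & ~((S | T) | ~U) = max(0, a+b−1) on (1.00, 0.45) = 0.45

0.45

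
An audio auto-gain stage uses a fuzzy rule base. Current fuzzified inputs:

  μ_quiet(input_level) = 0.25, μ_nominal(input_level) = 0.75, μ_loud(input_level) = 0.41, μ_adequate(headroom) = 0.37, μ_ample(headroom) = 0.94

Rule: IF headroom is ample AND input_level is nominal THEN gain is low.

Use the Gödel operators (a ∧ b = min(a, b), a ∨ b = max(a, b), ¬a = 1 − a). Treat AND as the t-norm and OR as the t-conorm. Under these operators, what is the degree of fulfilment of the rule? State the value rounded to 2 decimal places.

firing strength: ample=0.94, nominal=0.75; AND[min(a, b)] → w = 0.75

0.75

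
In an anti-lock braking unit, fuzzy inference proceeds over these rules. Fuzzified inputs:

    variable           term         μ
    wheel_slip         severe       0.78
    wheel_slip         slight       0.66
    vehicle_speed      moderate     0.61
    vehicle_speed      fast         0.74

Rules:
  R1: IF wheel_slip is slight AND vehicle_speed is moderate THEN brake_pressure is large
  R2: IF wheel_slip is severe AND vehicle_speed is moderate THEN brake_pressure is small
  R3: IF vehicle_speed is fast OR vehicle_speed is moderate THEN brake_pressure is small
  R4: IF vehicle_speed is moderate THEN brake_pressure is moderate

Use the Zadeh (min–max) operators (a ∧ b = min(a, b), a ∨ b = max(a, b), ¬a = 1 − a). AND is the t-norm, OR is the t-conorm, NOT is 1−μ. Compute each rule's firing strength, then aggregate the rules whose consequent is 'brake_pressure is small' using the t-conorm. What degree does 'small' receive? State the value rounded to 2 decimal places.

R1: slight=0.66, moderate=0.61; AND[min(a, b)] → w = 0.61
R2: severe=0.78, moderate=0.61; AND[min(a, b)] → w = 0.61
R3: fast=0.74, moderate=0.61; OR[max(a, b)] → w = 0.74
R4: moderate=0.61 → w = 0.61
Rules with consequent 'small': {R2, R3} → strengths 0.61, 0.74
Aggregate via t-conorm [max(a, b)]: 0.74

0.74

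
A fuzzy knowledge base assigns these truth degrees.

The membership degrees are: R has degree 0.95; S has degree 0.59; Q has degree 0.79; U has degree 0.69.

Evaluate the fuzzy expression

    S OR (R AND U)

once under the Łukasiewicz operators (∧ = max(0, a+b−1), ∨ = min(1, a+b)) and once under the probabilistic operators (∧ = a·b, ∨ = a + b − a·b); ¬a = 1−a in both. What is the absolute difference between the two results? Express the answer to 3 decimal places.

Under Łukasiewicz:
  R AND U = max(0, a+b−1) on (0.95, 0.69) = 0.64
  S OR (R AND U) = min(1, a+b) on (0.59, 0.64) = 1.00
  → value = 1.0000
Under probabilistic:
  R AND U = a·b on (0.9500, 0.6900) = 0.6555
  S OR (R AND U) = a + b − a·b on (0.5900, 0.6555) = 0.8588
  → value = 0.8588
|1.0000 − 0.8588| = 0.141

0.141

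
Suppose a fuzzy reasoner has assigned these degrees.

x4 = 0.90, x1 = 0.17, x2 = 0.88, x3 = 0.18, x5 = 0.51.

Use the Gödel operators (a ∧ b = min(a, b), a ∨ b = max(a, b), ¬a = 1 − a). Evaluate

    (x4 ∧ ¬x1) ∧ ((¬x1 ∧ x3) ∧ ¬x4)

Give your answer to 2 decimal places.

¬x1 = 1 − 0.17 = 0.83
x4 ∧ ¬x1 = min(a, b) on (0.90, 0.83) = 0.83
¬x1 = 1 − 0.17 = 0.83
¬x1 ∧ x3 = min(a, b) on (0.83, 0.18) = 0.18
¬x4 = 1 − 0.90 = 0.10
(¬x1 ∧ x3) ∧ ¬x4 = min(a, b) on (0.18, 0.10) = 0.10
(x4 ∧ ¬x1) ∧ ((¬x1 ∧ x3) ∧ ¬x4) = min(a, b) on (0.83, 0.10) = 0.10

0.10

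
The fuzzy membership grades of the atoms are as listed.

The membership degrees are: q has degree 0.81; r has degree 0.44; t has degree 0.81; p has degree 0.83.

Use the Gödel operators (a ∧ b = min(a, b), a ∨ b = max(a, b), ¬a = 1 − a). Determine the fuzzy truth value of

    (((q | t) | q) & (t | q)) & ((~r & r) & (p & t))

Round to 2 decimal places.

0.44

q | t = max(a, b) on (0.81, 0.81) = 0.81
(q | t) | q = max(a, b) on (0.81, 0.81) = 0.81
t | q = max(a, b) on (0.81, 0.81) = 0.81
((q | t) | q) & (t | q) = min(a, b) on (0.81, 0.81) = 0.81
~r = 1 − 0.44 = 0.56
~r & r = min(a, b) on (0.56, 0.44) = 0.44
p & t = min(a, b) on (0.83, 0.81) = 0.81
(~r & r) & (p & t) = min(a, b) on (0.44, 0.81) = 0.44
(((q | t) | q) & (t | q)) & ((~r & r) & (p & t)) = min(a, b) on (0.81, 0.44) = 0.44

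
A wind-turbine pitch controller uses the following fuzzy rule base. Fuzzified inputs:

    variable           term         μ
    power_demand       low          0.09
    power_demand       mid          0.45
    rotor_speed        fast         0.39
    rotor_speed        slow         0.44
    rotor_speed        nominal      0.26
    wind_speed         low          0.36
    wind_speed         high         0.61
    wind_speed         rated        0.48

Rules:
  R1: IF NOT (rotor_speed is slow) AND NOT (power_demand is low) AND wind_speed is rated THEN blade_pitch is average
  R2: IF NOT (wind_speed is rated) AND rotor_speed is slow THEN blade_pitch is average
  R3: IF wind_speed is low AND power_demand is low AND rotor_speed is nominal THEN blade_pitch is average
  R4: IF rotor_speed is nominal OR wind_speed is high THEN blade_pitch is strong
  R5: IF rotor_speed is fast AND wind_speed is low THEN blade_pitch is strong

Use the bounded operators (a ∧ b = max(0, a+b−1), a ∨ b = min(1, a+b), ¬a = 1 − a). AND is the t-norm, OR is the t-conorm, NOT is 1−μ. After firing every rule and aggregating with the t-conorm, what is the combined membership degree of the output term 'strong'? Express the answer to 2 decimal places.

0.87

R1: ¬slow=1−0.44=0.56, ¬low=1−0.09=0.91, rated=0.48; AND[max(0, a+b−1)] → w = 0.00
R2: ¬rated=1−0.48=0.52, slow=0.44; AND[max(0, a+b−1)] → w = 0.00
R3: low=0.36, low=0.09, nominal=0.26; AND[max(0, a+b−1)] → w = 0.00
R4: nominal=0.26, high=0.61; OR[min(1, a+b)] → w = 0.87
R5: fast=0.39, low=0.36; AND[max(0, a+b−1)] → w = 0.00
Rules with consequent 'strong': {R4, R5} → strengths 0.87, 0.00
Aggregate via t-conorm [min(1, a+b)]: 0.87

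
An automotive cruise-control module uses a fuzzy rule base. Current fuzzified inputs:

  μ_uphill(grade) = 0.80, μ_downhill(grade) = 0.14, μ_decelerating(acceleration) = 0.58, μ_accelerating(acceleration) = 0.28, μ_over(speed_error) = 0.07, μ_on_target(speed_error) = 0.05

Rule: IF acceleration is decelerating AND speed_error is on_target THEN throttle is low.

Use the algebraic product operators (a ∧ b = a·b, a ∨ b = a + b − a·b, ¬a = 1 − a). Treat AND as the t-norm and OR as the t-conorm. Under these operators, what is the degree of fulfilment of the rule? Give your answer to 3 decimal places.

0.029

firing strength: decelerating=0.58, on_target=0.05; AND[a·b] → w = 0.0290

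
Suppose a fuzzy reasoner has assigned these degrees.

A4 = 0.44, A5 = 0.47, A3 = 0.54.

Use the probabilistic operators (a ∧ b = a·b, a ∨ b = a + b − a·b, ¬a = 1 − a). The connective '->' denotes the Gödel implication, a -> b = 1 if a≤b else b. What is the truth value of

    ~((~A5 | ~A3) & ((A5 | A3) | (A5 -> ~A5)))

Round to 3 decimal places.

0.254

~A5 = 1 − 0.4700 = 0.5300
~A3 = 1 − 0.5400 = 0.4600
~A5 | ~A3 = a + b − a·b on (0.5300, 0.4600) = 0.7462
A5 | A3 = a + b − a·b on (0.4700, 0.5400) = 0.7562
~A5 = 1 − 0.4700 = 0.5300
A5 -> ~A5  [Gödel: 1 if a≤b else b] with a=0.4700, b=0.5300 → 1.0000
(A5 | A3) | (A5 -> ~A5) = a + b − a·b on (0.7562, 1.0000) = 1.0000
(~A5 | ~A3) & ((A5 | A3) | (A5 -> ~A5)) = a·b on (0.7462, 1.0000) = 0.7462
~((~A5 | ~A3) & ((A5 | A3) | (A5 -> ~A5))) = 1 − 0.7462 = 0.2538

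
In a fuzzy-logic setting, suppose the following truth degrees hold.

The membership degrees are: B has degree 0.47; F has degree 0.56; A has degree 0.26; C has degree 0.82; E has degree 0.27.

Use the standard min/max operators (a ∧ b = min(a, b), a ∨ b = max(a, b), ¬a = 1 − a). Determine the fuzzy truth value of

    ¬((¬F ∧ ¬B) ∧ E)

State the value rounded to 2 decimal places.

0.73

¬F = 1 − 0.56 = 0.44
¬B = 1 − 0.47 = 0.53
¬F ∧ ¬B = min(a, b) on (0.44, 0.53) = 0.44
(¬F ∧ ¬B) ∧ E = min(a, b) on (0.44, 0.27) = 0.27
¬((¬F ∧ ¬B) ∧ E) = 1 − 0.27 = 0.73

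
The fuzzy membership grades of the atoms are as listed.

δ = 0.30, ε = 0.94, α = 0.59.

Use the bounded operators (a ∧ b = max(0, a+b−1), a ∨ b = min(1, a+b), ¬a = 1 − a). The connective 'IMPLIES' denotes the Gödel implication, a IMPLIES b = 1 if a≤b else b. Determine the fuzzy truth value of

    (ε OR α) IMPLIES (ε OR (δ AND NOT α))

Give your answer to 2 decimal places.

ε OR α = min(1, a+b) on (0.94, 0.59) = 1.00
NOT α = 1 − 0.59 = 0.41
δ AND NOT α = max(0, a+b−1) on (0.30, 0.41) = 0.00
ε OR (δ AND NOT α) = min(1, a+b) on (0.94, 0.00) = 0.94
(ε OR α) IMPLIES (ε OR (δ AND NOT α))  [Gödel: 1 if a≤b else b] with a=1.00, b=0.94 → 0.94

0.94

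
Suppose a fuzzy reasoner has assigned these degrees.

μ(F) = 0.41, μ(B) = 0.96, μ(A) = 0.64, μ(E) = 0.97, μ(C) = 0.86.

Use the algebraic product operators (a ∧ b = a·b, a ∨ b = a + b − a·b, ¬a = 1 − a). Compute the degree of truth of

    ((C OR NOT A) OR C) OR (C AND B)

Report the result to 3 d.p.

NOT A = 1 − 0.6400 = 0.3600
C OR NOT A = a + b − a·b on (0.8600, 0.3600) = 0.9104
(C OR NOT A) OR C = a + b − a·b on (0.9104, 0.8600) = 0.9875
C AND B = a·b on (0.8600, 0.9600) = 0.8256
((C OR NOT A) OR C) OR (C AND B) = a + b − a·b on (0.9875, 0.8256) = 0.9978

0.998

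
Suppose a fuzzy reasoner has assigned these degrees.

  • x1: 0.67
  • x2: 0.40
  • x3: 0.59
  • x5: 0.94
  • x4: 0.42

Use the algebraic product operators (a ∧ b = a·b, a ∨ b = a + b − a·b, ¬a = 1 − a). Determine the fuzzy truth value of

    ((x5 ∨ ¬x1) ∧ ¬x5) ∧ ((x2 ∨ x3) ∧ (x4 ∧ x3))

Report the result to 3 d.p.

¬x1 = 1 − 0.6700 = 0.3300
x5 ∨ ¬x1 = a + b − a·b on (0.9400, 0.3300) = 0.9598
¬x5 = 1 − 0.9400 = 0.0600
(x5 ∨ ¬x1) ∧ ¬x5 = a·b on (0.9598, 0.0600) = 0.0576
x2 ∨ x3 = a + b − a·b on (0.4000, 0.5900) = 0.7540
x4 ∧ x3 = a·b on (0.4200, 0.5900) = 0.2478
(x2 ∨ x3) ∧ (x4 ∧ x3) = a·b on (0.7540, 0.2478) = 0.1868
((x5 ∨ ¬x1) ∧ ¬x5) ∧ ((x2 ∨ x3) ∧ (x4 ∧ x3)) = a·b on (0.0576, 0.1868) = 0.0108

0.011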